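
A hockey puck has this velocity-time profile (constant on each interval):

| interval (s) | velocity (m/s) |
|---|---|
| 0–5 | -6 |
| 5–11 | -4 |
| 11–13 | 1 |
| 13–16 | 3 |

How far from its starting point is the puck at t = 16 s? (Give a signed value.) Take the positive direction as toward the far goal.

Displacement is the signed area under the v-t curve.
0–5 s: -6 × 5 = -30 m
5–11 s: -4 × 6 = -24 m
11–13 s: 1 × 2 = 2 m
13–16 s: 3 × 3 = 9 m
Net displacement = -43 m

-43 m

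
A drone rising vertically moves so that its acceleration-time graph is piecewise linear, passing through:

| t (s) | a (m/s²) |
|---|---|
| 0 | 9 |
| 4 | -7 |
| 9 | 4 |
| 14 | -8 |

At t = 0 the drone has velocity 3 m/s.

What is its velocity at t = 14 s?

Δv equals the area under the a-t graph; then v = v₀ + Δv.
0–4 s: ½(9 + -7)(4) = 4 m/s
4–9 s: ½(-7 + 4)(5) = -7.5 m/s
9–14 s: ½(4 + -8)(5) = -10 m/s
Δv = -13.5 m/s, so v(14) = 3 + (-13.5) = -10.5 m/s.

-10.5 m/s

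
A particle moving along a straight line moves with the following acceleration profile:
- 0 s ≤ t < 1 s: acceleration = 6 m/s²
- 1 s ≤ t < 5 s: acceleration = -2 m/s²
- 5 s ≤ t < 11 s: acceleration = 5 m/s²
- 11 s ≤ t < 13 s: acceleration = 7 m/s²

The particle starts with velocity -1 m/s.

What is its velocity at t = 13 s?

41 m/s

Δv equals the area under the a-t graph; then v = v₀ + Δv.
0–1 s: 6 × 1 = 6 m/s
1–5 s: -2 × 4 = -8 m/s
5–11 s: 5 × 6 = 30 m/s
11–13 s: 7 × 2 = 14 m/s
Δv = 42 m/s, so v(13) = -1 + (42) = 41 m/s.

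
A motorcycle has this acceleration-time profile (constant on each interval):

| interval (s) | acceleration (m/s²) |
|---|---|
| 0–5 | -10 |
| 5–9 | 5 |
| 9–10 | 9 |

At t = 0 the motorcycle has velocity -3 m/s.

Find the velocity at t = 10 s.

-24 m/s

Δv equals the area under the a-t graph; then v = v₀ + Δv.
0–5 s: -10 × 5 = -50 m/s
5–9 s: 5 × 4 = 20 m/s
9–10 s: 9 × 1 = 9 m/s
Δv = -21 m/s, so v(10) = -3 + (-21) = -24 m/s.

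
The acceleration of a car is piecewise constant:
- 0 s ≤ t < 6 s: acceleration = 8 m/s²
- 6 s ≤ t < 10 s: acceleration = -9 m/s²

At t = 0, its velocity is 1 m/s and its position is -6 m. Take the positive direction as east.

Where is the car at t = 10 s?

268 m

On each constant-a segment, Δv = aΔt and Δx = v₀Δt + ½aΔt²; chain segment to segment.
0–6 s: v starts 1 m/s; Δx = 1·6 + ½·8·6² = 150 m; v ends 49 m/s.
6–10 s: v starts 49 m/s; Δx = 49·4 + ½·-9·4² = 124 m; v ends 13 m/s.
x(10) = -6 + Σ Δx = 268 m.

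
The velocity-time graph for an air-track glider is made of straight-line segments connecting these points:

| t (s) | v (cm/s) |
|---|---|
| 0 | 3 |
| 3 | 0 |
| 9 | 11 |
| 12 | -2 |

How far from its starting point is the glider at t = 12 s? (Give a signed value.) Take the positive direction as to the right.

51 cm

Net displacement equals the area under the velocity-time graph (areas below the axis count negative).
0–3 s: ½(3 + 0)(3) = 4.5 cm
3–9 s: ½(0 + 11)(6) = 33 cm
9–12 s: ½(11 + -2)(3) = 13.5 cm
Net displacement = 51 cm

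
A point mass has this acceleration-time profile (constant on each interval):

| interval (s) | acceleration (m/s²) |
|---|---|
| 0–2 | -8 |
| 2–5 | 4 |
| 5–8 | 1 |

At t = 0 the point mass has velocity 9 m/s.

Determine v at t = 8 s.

Δv equals the area under the a-t graph; then v = v₀ + Δv.
0–2 s: -8 × 2 = -16 m/s
2–5 s: 4 × 3 = 12 m/s
5–8 s: 1 × 3 = 3 m/s
Δv = -1 m/s, so v(8) = 9 + (-1) = 8 m/s.

8 m/s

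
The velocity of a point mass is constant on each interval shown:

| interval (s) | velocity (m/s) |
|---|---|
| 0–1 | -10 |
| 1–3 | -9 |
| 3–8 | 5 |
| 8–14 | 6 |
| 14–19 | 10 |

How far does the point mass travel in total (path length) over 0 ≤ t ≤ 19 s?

Total distance travelled is ∫|v| dt — sum the magnitudes of each area piece.
0–1 s: |-10| × 1 = 10 m
1–3 s: |-9| × 2 = 18 m
3–8 s: |5| × 5 = 25 m
8–14 s: |6| × 6 = 36 m
14–19 s: |10| × 5 = 50 m
Total distance = 139 m

139 m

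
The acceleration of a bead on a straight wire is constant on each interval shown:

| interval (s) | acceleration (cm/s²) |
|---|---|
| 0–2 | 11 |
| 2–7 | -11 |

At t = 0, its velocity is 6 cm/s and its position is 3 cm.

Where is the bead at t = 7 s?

On each constant-a segment, Δv = aΔt and Δx = v₀Δt + ½aΔt²; chain segment to segment.
0–2 s: v starts 6 cm/s; Δx = 6·2 + ½·11·2² = 34 cm; v ends 28 cm/s.
2–7 s: v starts 28 cm/s; Δx = 28·5 + ½·-11·5² = 2.5 cm; v ends -27 cm/s.
x(7) = 3 + Σ Δx = 39.5 cm.

39.5 cm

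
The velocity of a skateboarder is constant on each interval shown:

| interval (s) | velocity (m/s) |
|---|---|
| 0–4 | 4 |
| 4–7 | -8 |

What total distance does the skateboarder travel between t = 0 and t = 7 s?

Total distance travelled is ∫|v| dt — sum the magnitudes of each area piece.
0–4 s: |4| × 4 = 16 m
4–7 s: |-8| × 3 = 24 m
Total distance = 40 m

40 m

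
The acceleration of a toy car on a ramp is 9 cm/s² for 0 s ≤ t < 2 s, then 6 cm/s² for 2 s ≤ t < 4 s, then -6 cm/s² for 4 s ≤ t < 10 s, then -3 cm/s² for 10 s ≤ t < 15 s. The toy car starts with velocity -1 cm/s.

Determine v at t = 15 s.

-22 cm/s

Δv equals the area under the a-t graph; then v = v₀ + Δv.
0–2 s: 9 × 2 = 18 cm/s
2–4 s: 6 × 2 = 12 cm/s
4–10 s: -6 × 6 = -36 cm/s
10–15 s: -3 × 5 = -15 cm/s
Δv = -21 cm/s, so v(15) = -1 + (-21) = -22 cm/s.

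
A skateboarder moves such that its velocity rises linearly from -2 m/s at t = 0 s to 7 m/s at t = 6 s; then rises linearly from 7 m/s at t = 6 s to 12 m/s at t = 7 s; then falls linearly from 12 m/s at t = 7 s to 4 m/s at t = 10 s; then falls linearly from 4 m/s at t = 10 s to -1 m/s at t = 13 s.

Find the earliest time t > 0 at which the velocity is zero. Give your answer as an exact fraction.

t = 4/3 s

v changes sign on 0–6 s (from -2 to 7); the graph is linear there, so v = 0 at t = 0 + (2)·(6 − 0)/(7 − -2) = 4/3 s.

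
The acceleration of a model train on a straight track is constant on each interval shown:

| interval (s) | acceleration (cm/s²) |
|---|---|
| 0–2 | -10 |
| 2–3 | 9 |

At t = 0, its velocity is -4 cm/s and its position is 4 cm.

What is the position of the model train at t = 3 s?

-43.5 cm

On each constant-a segment, Δv = aΔt and Δx = v₀Δt + ½aΔt²; chain segment to segment.
0–2 s: v starts -4 cm/s; Δx = -4·2 + ½·-10·2² = -28 cm; v ends -24 cm/s.
2–3 s: v starts -24 cm/s; Δx = -24·1 + ½·9·1² = -19.5 cm; v ends -15 cm/s.
x(3) = 4 + Σ Δx = -43.5 cm.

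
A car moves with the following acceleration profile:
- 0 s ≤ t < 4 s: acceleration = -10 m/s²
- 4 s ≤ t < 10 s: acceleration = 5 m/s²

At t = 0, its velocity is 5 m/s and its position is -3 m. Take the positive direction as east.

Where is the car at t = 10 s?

-183 m

On each constant-a segment, Δv = aΔt and Δx = v₀Δt + ½aΔt²; chain segment to segment.
0–4 s: v starts 5 m/s; Δx = 5·4 + ½·-10·4² = -60 m; v ends -35 m/s.
4–10 s: v starts -35 m/s; Δx = -35·6 + ½·5·6² = -120 m; v ends -5 m/s.
x(10) = -3 + Σ Δx = -183 m.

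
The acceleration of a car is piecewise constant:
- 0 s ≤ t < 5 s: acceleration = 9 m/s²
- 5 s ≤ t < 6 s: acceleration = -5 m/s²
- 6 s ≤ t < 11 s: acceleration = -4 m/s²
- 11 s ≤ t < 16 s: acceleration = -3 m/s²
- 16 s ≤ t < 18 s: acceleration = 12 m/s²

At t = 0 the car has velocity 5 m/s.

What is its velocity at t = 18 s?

34 m/s

Δv equals the area under the a-t graph; then v = v₀ + Δv.
0–5 s: 9 × 5 = 45 m/s
5–6 s: -5 × 1 = -5 m/s
6–11 s: -4 × 5 = -20 m/s
11–16 s: -3 × 5 = -15 m/s
16–18 s: 12 × 2 = 24 m/s
Δv = 29 m/s, so v(18) = 5 + (29) = 34 m/s.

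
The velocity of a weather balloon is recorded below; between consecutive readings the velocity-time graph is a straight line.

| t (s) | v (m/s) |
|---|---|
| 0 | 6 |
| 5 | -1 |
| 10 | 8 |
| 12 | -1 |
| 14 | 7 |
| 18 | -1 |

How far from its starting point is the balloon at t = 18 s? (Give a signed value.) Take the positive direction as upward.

Displacement is the signed area under the v-t curve.
0–5 s: ½(6 + -1)(5) = 12.5 m
5–10 s: ½(-1 + 8)(5) = 17.5 m
10–12 s: ½(8 + -1)(2) = 7 m
12–14 s: ½(-1 + 7)(2) = 6 m
14–18 s: ½(7 + -1)(4) = 12 m
Net displacement = 55 m

55 m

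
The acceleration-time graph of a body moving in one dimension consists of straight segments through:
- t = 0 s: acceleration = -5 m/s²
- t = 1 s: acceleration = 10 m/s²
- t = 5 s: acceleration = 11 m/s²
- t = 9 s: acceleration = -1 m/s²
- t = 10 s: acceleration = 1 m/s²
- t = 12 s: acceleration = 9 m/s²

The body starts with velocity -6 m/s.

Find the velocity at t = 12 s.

68.5 m/s

Δv equals the area under the a-t graph; then v = v₀ + Δv.
0–1 s: ½(-5 + 10)(1) = 2.5 m/s
1–5 s: ½(10 + 11)(4) = 42 m/s
5–9 s: ½(11 + -1)(4) = 20 m/s
9–10 s: ½(-1 + 1)(1) = 0 m/s
10–12 s: ½(1 + 9)(2) = 10 m/s
Δv = 74.5 m/s, so v(12) = -6 + (74.5) = 68.5 m/s.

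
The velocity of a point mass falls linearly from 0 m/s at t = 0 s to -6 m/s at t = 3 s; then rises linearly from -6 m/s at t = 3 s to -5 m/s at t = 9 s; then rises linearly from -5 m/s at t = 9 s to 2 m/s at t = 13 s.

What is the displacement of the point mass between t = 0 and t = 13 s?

-48 m

Net displacement equals the area under the velocity-time graph (areas below the axis count negative).
0–3 s: ½(0 + -6)(3) = -9 m
3–9 s: ½(-6 + -5)(6) = -33 m
9–13 s: ½(-5 + 2)(4) = -6 m
Net displacement = -48 m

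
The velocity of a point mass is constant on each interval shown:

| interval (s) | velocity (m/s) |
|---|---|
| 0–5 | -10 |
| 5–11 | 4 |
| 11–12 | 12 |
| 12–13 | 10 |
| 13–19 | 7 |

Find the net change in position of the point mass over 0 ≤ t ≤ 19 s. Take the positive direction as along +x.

38 m

Displacement is the signed area under the v-t curve.
0–5 s: -10 × 5 = -50 m
5–11 s: 4 × 6 = 24 m
11–12 s: 12 × 1 = 12 m
12–13 s: 10 × 1 = 10 m
13–19 s: 7 × 6 = 42 m
Net displacement = 38 m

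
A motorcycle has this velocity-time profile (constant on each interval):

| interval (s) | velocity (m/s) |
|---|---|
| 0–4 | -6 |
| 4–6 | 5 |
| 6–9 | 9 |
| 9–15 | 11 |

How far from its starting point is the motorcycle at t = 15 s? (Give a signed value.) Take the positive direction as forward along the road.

Net displacement equals the area under the velocity-time graph (areas below the axis count negative).
0–4 s: -6 × 4 = -24 m
4–6 s: 5 × 2 = 10 m
6–9 s: 9 × 3 = 27 m
9–15 s: 11 × 6 = 66 m
Net displacement = 79 m

79 m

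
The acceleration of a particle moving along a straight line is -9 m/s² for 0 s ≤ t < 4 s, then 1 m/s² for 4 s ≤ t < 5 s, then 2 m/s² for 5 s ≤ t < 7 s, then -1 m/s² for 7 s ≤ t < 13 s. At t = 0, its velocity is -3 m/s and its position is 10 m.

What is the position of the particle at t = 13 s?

-406.5 m

On each constant-a segment, Δv = aΔt and Δx = v₀Δt + ½aΔt²; chain segment to segment.
0–4 s: v starts -3 m/s; Δx = -3·4 + ½·-9·4² = -84 m; v ends -39 m/s.
4–5 s: v starts -39 m/s; Δx = -39·1 + ½·1·1² = -38.5 m; v ends -38 m/s.
5–7 s: v starts -38 m/s; Δx = -38·2 + ½·2·2² = -72 m; v ends -34 m/s.
7–13 s: v starts -34 m/s; Δx = -34·6 + ½·-1·6² = -222 m; v ends -40 m/s.
x(13) = 10 + Σ Δx = -406.5 m.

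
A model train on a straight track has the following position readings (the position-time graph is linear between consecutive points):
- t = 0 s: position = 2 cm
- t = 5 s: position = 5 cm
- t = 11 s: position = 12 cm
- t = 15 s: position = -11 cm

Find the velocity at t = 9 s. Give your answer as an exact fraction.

Velocity is the slope of the x-t graph on 5–11 s: (12 − 5)/(11 − 5) = 7/6 cm/s.

7/6 cm/s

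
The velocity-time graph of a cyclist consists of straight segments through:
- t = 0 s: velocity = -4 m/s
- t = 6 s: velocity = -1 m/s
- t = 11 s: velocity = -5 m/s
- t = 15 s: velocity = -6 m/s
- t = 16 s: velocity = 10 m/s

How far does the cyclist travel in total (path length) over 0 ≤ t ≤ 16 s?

Distance (not displacement) is the total path length: add the absolute areas under v-t.
0–6 s: |½(-4 + -1)(6)| = 15 m
6–11 s: |½(-1 + -5)(5)| = 15 m
11–15 s: |½(-5 + -6)(4)| = 22 m
15–16 s: v = 0 at t = 15.375 s; triangle areas 1.125 + 3.125 = 4.25 m
Total distance = 56.25 m

56.25 m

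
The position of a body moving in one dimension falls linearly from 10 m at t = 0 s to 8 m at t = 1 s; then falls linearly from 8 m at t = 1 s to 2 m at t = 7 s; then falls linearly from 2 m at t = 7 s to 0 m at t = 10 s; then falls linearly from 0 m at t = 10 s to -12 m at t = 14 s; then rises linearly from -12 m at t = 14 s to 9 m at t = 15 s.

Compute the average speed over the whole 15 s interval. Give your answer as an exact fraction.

43/15 m/s

Average speed = (total path length)/(elapsed time); on a piecewise-linear x-t graph the path length is Σ|Δx|.
0–1 s: |Δx| = |8 − 10| = 2 m
1–7 s: |Δx| = |2 − 8| = 6 m
7–10 s: |Δx| = |0 − 2| = 2 m
10–14 s: |Δx| = |-12 − 0| = 12 m
14–15 s: |Δx| = |9 − -12| = 21 m
Total path = 43 m; average speed = 43/15 = 43/15 m/s.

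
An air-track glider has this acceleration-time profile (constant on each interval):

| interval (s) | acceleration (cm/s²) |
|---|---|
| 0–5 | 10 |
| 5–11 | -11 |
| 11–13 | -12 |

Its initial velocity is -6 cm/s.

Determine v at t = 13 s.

-46 cm/s

Δv equals the area under the a-t graph; then v = v₀ + Δv.
0–5 s: 10 × 5 = 50 cm/s
5–11 s: -11 × 6 = -66 cm/s
11–13 s: -12 × 2 = -24 cm/s
Δv = -40 cm/s, so v(13) = -6 + (-40) = -46 cm/s.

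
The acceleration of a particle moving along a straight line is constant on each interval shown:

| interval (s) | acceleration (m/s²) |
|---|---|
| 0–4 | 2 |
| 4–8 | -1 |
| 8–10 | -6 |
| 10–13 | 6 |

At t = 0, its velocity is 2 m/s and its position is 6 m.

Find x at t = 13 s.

On each constant-a segment, Δv = aΔt and Δx = v₀Δt + ½aΔt²; chain segment to segment.
0–4 s: v starts 2 m/s; Δx = 2·4 + ½·2·4² = 24 m; v ends 10 m/s.
4–8 s: v starts 10 m/s; Δx = 10·4 + ½·-1·4² = 32 m; v ends 6 m/s.
8–10 s: v starts 6 m/s; Δx = 6·2 + ½·-6·2² = 0 m; v ends -6 m/s.
10–13 s: v starts -6 m/s; Δx = -6·3 + ½·6·3² = 9 m; v ends 12 m/s.
x(13) = 6 + Σ Δx = 71 m.

71 m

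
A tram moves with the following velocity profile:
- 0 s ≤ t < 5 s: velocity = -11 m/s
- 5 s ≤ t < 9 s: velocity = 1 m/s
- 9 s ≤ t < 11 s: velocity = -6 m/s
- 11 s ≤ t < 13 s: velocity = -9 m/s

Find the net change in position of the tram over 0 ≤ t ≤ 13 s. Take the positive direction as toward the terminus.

Displacement is the signed area under the v-t curve.
0–5 s: -11 × 5 = -55 m
5–9 s: 1 × 4 = 4 m
9–11 s: -6 × 2 = -12 m
11–13 s: -9 × 2 = -18 m
Net displacement = -81 m

-81 m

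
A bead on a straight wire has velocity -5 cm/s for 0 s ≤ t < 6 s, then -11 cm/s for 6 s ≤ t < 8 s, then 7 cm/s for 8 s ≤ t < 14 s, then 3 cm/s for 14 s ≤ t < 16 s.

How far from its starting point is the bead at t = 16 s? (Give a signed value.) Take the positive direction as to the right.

Displacement is the signed area under the v-t curve.
0–6 s: -5 × 6 = -30 cm
6–8 s: -11 × 2 = -22 cm
8–14 s: 7 × 6 = 42 cm
14–16 s: 3 × 2 = 6 cm
Net displacement = -4 cm

-4 cm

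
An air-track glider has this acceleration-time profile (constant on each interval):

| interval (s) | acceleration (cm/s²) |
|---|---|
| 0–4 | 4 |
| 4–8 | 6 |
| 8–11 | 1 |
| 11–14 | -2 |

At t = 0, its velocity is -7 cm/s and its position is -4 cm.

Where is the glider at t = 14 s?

286.5 cm

On each constant-a segment, Δv = aΔt and Δx = v₀Δt + ½aΔt²; chain segment to segment.
0–4 s: v starts -7 cm/s; Δx = -7·4 + ½·4·4² = 4 cm; v ends 9 cm/s.
4–8 s: v starts 9 cm/s; Δx = 9·4 + ½·6·4² = 84 cm; v ends 33 cm/s.
8–11 s: v starts 33 cm/s; Δx = 33·3 + ½·1·3² = 103.5 cm; v ends 36 cm/s.
11–14 s: v starts 36 cm/s; Δx = 36·3 + ½·-2·3² = 99 cm; v ends 30 cm/s.
x(14) = -4 + Σ Δx = 286.5 cm.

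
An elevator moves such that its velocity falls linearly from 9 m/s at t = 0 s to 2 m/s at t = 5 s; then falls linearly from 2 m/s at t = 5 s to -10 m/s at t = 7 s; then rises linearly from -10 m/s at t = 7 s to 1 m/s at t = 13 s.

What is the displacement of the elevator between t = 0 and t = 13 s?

-7.5 m

Net displacement equals the area under the velocity-time graph (areas below the axis count negative).
0–5 s: ½(9 + 2)(5) = 27.5 m
5–7 s: ½(2 + -10)(2) = -8 m
7–13 s: ½(-10 + 1)(6) = -27 m
Net displacement = -7.5 m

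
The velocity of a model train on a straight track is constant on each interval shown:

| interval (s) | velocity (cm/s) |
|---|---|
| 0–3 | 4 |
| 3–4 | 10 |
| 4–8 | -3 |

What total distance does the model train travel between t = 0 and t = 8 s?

Total distance travelled is ∫|v| dt — sum the magnitudes of each area piece.
0–3 s: |4| × 3 = 12 cm
3–4 s: |10| × 1 = 10 cm
4–8 s: |-3| × 4 = 12 cm
Total distance = 34 cm

34 cm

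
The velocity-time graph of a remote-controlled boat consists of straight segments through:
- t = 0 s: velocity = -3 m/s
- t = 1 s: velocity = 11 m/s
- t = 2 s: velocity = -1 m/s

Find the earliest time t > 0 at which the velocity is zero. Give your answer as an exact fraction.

t = 3/14 s

v changes sign on 0–1 s (from -3 to 11); the graph is linear there, so v = 0 at t = 0 + (3)·(1 − 0)/(11 − -3) = 3/14 s.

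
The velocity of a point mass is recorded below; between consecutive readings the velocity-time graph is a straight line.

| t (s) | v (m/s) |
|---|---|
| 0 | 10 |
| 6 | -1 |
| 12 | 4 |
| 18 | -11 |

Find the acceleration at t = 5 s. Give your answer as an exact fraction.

-11/6 m/s²

Acceleration is the slope of the v-t graph on 0–6 s: (-1 − 10)/(6 − 0) = -11/6 m/s².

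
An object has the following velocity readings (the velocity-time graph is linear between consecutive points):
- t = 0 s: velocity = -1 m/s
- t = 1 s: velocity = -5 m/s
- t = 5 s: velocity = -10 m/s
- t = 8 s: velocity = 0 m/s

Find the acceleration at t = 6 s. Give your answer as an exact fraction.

Acceleration is the slope of the v-t graph on 5–8 s: (0 − -10)/(8 − 5) = 10/3 m/s².

10/3 m/s²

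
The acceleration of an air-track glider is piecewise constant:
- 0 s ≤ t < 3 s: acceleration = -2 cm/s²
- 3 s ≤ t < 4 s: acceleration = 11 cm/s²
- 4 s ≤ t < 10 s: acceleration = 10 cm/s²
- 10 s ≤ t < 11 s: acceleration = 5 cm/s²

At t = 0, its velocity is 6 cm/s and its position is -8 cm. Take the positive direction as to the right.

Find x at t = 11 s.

326 cm

On each constant-a segment, Δv = aΔt and Δx = v₀Δt + ½aΔt²; chain segment to segment.
0–3 s: v starts 6 cm/s; Δx = 6·3 + ½·-2·3² = 9 cm; v ends 0 cm/s.
3–4 s: v starts 0 cm/s; Δx = 0·1 + ½·11·1² = 5.5 cm; v ends 11 cm/s.
4–10 s: v starts 11 cm/s; Δx = 11·6 + ½·10·6² = 246 cm; v ends 71 cm/s.
10–11 s: v starts 71 cm/s; Δx = 71·1 + ½·5·1² = 73.5 cm; v ends 76 cm/s.
x(11) = -8 + Σ Δx = 326 cm.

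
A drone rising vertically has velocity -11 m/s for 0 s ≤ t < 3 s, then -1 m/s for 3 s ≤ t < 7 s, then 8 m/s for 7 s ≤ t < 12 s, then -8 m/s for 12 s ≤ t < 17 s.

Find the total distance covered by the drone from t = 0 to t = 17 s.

117 m

Total distance travelled is ∫|v| dt — sum the magnitudes of each area piece.
0–3 s: |-11| × 3 = 33 m
3–7 s: |-1| × 4 = 4 m
7–12 s: |8| × 5 = 40 m
12–17 s: |-8| × 5 = 40 m
Total distance = 117 m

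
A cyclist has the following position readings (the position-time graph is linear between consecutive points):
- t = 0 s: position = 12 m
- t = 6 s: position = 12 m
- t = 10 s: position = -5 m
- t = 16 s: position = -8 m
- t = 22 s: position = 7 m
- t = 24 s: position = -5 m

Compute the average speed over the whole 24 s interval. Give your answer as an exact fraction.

Average speed = (total path length)/(elapsed time); on a piecewise-linear x-t graph the path length is Σ|Δx|.
0–6 s: |Δx| = |12 − 12| = 0 m
6–10 s: |Δx| = |-5 − 12| = 17 m
10–16 s: |Δx| = |-8 − -5| = 3 m
16–22 s: |Δx| = |7 − -8| = 15 m
22–24 s: |Δx| = |-5 − 7| = 12 m
Total path = 47 m; average speed = 47/24 = 47/24 m/s.

47/24 m/s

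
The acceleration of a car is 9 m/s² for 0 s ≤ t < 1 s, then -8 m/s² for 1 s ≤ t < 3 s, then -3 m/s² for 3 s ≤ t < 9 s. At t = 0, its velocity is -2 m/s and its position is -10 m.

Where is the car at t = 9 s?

On each constant-a segment, Δv = aΔt and Δx = v₀Δt + ½aΔt²; chain segment to segment.
0–1 s: v starts -2 m/s; Δx = -2·1 + ½·9·1² = 2.5 m; v ends 7 m/s.
1–3 s: v starts 7 m/s; Δx = 7·2 + ½·-8·2² = -2 m; v ends -9 m/s.
3–9 s: v starts -9 m/s; Δx = -9·6 + ½·-3·6² = -108 m; v ends -27 m/s.
x(9) = -10 + Σ Δx = -117.5 m.

-117.5 m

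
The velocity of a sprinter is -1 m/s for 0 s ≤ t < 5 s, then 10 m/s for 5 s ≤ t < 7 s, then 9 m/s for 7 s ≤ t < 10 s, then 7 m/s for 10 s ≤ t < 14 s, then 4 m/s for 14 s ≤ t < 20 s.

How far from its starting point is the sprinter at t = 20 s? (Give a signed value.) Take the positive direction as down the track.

94 m

Net displacement equals the area under the velocity-time graph (areas below the axis count negative).
0–5 s: -1 × 5 = -5 m
5–7 s: 10 × 2 = 20 m
7–10 s: 9 × 3 = 27 m
10–14 s: 7 × 4 = 28 m
14–20 s: 4 × 6 = 24 m
Net displacement = 94 m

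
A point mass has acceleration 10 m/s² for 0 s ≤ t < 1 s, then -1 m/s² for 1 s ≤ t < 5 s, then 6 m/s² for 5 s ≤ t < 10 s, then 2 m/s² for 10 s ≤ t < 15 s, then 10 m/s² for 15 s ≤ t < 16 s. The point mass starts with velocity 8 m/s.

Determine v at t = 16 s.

Δv equals the area under the a-t graph; then v = v₀ + Δv.
0–1 s: 10 × 1 = 10 m/s
1–5 s: -1 × 4 = -4 m/s
5–10 s: 6 × 5 = 30 m/s
10–15 s: 2 × 5 = 10 m/s
15–16 s: 10 × 1 = 10 m/s
Δv = 56 m/s, so v(16) = 8 + (56) = 64 m/s.

64 m/s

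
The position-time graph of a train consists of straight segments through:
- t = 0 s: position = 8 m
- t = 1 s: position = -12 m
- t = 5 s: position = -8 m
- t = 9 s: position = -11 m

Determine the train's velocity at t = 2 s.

Velocity is the slope of the x-t graph on 1–5 s: (-8 − -12)/(5 − 1) = 1 m/s.

1 m/s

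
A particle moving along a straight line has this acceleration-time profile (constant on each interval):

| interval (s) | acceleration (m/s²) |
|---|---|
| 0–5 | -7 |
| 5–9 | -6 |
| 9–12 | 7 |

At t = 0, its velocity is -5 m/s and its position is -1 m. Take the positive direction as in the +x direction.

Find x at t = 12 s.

On each constant-a segment, Δv = aΔt and Δx = v₀Δt + ½aΔt²; chain segment to segment.
0–5 s: v starts -5 m/s; Δx = -5·5 + ½·-7·5² = -112.5 m; v ends -40 m/s.
5–9 s: v starts -40 m/s; Δx = -40·4 + ½·-6·4² = -208 m; v ends -64 m/s.
9–12 s: v starts -64 m/s; Δx = -64·3 + ½·7·3² = -160.5 m; v ends -43 m/s.
x(12) = -1 + Σ Δx = -482 m.

-482 m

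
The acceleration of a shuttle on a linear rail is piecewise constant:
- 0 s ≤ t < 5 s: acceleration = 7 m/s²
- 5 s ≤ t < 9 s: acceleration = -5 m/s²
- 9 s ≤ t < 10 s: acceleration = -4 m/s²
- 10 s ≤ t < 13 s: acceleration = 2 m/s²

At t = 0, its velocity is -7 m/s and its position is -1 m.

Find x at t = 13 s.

On each constant-a segment, Δv = aΔt and Δx = v₀Δt + ½aΔt²; chain segment to segment.
0–5 s: v starts -7 m/s; Δx = -7·5 + ½·7·5² = 52.5 m; v ends 28 m/s.
5–9 s: v starts 28 m/s; Δx = 28·4 + ½·-5·4² = 72 m; v ends 8 m/s.
9–10 s: v starts 8 m/s; Δx = 8·1 + ½·-4·1² = 6 m; v ends 4 m/s.
10–13 s: v starts 4 m/s; Δx = 4·3 + ½·2·3² = 21 m; v ends 10 m/s.
x(13) = -1 + Σ Δx = 150.5 m.

150.5 m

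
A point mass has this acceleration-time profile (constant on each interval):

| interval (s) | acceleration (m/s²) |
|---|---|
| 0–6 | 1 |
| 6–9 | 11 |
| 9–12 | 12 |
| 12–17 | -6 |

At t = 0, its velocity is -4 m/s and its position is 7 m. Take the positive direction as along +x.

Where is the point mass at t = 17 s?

495.5 m

On each constant-a segment, Δv = aΔt and Δx = v₀Δt + ½aΔt²; chain segment to segment.
0–6 s: v starts -4 m/s; Δx = -4·6 + ½·1·6² = -6 m; v ends 2 m/s.
6–9 s: v starts 2 m/s; Δx = 2·3 + ½·11·3² = 55.5 m; v ends 35 m/s.
9–12 s: v starts 35 m/s; Δx = 35·3 + ½·12·3² = 159 m; v ends 71 m/s.
12–17 s: v starts 71 m/s; Δx = 71·5 + ½·-6·5² = 280 m; v ends 41 m/s.
x(17) = 7 + Σ Δx = 495.5 m.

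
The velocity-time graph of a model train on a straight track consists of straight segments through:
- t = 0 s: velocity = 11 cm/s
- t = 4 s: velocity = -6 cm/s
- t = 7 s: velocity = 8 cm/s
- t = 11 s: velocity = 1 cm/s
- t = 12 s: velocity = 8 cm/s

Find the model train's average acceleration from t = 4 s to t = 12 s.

Average acceleration = Δv/Δt = (8 − -6)/(12 − 4) = 1.75 cm/s².

1.75 cm/s²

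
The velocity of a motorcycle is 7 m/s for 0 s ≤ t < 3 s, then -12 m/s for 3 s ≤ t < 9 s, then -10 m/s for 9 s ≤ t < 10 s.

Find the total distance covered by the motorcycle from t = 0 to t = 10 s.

Distance (not displacement) is the total path length: add the absolute areas under v-t.
0–3 s: |7| × 3 = 21 m
3–9 s: |-12| × 6 = 72 m
9–10 s: |-10| × 1 = 10 m
Total distance = 103 m

103 m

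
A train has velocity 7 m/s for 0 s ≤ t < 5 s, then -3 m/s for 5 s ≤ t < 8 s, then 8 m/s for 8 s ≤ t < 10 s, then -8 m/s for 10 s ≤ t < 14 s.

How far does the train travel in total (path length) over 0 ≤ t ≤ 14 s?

92 m

Total distance travelled is ∫|v| dt — sum the magnitudes of each area piece.
0–5 s: |7| × 5 = 35 m
5–8 s: |-3| × 3 = 9 m
8–10 s: |8| × 2 = 16 m
10–14 s: |-8| × 4 = 32 m
Total distance = 92 m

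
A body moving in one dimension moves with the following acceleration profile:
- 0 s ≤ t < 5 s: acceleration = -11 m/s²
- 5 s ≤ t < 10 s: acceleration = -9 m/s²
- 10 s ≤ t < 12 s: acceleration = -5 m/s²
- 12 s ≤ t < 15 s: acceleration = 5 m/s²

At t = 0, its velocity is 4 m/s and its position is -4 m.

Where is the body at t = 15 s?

On each constant-a segment, Δv = aΔt and Δx = v₀Δt + ½aΔt²; chain segment to segment.
0–5 s: v starts 4 m/s; Δx = 4·5 + ½·-11·5² = -117.5 m; v ends -51 m/s.
5–10 s: v starts -51 m/s; Δx = -51·5 + ½·-9·5² = -367.5 m; v ends -96 m/s.
10–12 s: v starts -96 m/s; Δx = -96·2 + ½·-5·2² = -202 m; v ends -106 m/s.
12–15 s: v starts -106 m/s; Δx = -106·3 + ½·5·3² = -295.5 m; v ends -91 m/s.
x(15) = -4 + Σ Δx = -986.5 m.

-986.5 m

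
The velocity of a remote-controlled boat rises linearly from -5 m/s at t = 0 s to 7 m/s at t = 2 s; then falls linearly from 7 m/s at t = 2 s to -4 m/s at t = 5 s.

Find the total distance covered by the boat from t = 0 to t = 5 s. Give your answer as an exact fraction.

496/33 m

Total distance travelled is ∫|v| dt — sum the magnitudes of each area piece.
0–2 s: v = 0 at t = 5/6 s; triangle areas 25/12 + 49/12 = 37/6 m
2–5 s: v = 0 at t = 43/11 s; triangle areas 147/22 + 24/11 = 195/22 m
Total distance = 496/33 m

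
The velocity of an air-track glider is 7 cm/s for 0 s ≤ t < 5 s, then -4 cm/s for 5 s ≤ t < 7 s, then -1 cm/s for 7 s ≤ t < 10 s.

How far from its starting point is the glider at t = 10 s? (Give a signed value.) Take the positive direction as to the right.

24 cm

Net displacement equals the area under the velocity-time graph (areas below the axis count negative).
0–5 s: 7 × 5 = 35 cm
5–7 s: -4 × 2 = -8 cm
7–10 s: -1 × 3 = -3 cm
Net displacement = 24 cm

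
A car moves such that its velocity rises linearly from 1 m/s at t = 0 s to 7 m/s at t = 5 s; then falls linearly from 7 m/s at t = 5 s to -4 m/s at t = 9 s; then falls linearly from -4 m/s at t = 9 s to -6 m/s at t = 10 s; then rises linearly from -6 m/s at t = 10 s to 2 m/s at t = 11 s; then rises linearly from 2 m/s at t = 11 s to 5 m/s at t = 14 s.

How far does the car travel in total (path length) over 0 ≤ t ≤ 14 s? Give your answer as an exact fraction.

Total distance travelled is ∫|v| dt — sum the magnitudes of each area piece.
0–5 s: |½(1 + 7)(5)| = 20 m
5–9 s: v = 0 at t = 83/11 s; triangle areas 98/11 + 32/11 = 130/11 m
9–10 s: |½(-4 + -6)(1)| = 5 m
10–11 s: v = 0 at t = 10.75 s; triangle areas 2.25 + 0.25 = 2.5 m
11–14 s: |½(2 + 5)(3)| = 10.5 m
Total distance = 548/11 m

548/11 m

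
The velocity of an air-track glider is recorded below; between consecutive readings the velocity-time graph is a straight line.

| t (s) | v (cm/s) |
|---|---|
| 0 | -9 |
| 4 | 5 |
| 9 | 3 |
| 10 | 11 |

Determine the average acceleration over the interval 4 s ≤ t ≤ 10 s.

Average acceleration = Δv/Δt = (11 − 5)/(10 − 4) = 1 cm/s².

1 cm/s²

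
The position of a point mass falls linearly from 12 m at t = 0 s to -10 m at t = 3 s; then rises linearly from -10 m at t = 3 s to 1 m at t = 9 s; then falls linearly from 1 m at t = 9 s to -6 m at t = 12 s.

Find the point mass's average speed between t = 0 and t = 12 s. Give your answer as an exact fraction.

Average speed = (total path length)/(elapsed time); on a piecewise-linear x-t graph the path length is Σ|Δx|.
0–3 s: |Δx| = |-10 − 12| = 22 m
3–9 s: |Δx| = |1 − -10| = 11 m
9–12 s: |Δx| = |-6 − 1| = 7 m
Total path = 40 m; average speed = 40/12 = 10/3 m/s.

10/3 m/s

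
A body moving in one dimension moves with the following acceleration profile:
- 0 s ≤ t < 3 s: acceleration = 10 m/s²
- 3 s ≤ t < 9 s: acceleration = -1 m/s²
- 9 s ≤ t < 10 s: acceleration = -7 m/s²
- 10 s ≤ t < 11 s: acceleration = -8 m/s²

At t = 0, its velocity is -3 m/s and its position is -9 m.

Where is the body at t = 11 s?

On each constant-a segment, Δv = aΔt and Δx = v₀Δt + ½aΔt²; chain segment to segment.
0–3 s: v starts -3 m/s; Δx = -3·3 + ½·10·3² = 36 m; v ends 27 m/s.
3–9 s: v starts 27 m/s; Δx = 27·6 + ½·-1·6² = 144 m; v ends 21 m/s.
9–10 s: v starts 21 m/s; Δx = 21·1 + ½·-7·1² = 17.5 m; v ends 14 m/s.
10–11 s: v starts 14 m/s; Δx = 14·1 + ½·-8·1² = 10 m; v ends 6 m/s.
x(11) = -9 + Σ Δx = 198.5 m.

198.5 m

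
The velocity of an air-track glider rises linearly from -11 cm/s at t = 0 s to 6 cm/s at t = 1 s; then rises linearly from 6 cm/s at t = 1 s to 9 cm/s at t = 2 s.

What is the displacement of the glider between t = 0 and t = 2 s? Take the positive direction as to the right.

Displacement is the signed area under the v-t curve.
0–1 s: ½(-11 + 6)(1) = -2.5 cm
1–2 s: ½(6 + 9)(1) = 7.5 cm
Net displacement = 5 cm

5 cm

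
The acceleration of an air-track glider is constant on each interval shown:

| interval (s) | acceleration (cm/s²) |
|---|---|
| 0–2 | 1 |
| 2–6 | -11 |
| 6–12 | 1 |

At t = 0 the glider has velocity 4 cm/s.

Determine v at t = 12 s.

Δv equals the area under the a-t graph; then v = v₀ + Δv.
0–2 s: 1 × 2 = 2 cm/s
2–6 s: -11 × 4 = -44 cm/s
6–12 s: 1 × 6 = 6 cm/s
Δv = -36 cm/s, so v(12) = 4 + (-36) = -32 cm/s.

-32 cm/s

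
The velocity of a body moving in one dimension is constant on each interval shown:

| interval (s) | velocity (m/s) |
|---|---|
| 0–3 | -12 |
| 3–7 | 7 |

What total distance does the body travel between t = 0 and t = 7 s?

64 m

Distance (not displacement) is the total path length: add the absolute areas under v-t.
0–3 s: |-12| × 3 = 36 m
3–7 s: |7| × 4 = 28 m
Total distance = 64 m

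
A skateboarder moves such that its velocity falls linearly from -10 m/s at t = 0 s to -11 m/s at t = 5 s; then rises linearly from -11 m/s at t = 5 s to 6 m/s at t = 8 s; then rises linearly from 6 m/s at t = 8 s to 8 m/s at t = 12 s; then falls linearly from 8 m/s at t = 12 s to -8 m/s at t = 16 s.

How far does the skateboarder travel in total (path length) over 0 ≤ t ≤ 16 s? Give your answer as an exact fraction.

1876/17 m

Distance (not displacement) is the total path length: add the absolute areas under v-t.
0–5 s: |½(-10 + -11)(5)| = 52.5 m
5–8 s: v = 0 at t = 118/17 s; triangle areas 363/34 + 54/17 = 471/34 m
8–12 s: |½(6 + 8)(4)| = 28 m
12–16 s: v = 0 at t = 14 s; triangle areas 8 + 8 = 16 m
Total distance = 1876/17 m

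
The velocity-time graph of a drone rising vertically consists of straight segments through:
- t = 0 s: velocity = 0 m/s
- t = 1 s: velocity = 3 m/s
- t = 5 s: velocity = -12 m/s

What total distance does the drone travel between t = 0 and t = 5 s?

Distance (not displacement) is the total path length: add the absolute areas under v-t.
0–1 s: |½(0 + 3)(1)| = 1.5 m
1–5 s: v = 0 at t = 1.8 s; triangle areas 1.2 + 19.2 = 20.4 m
Total distance = 21.9 m

21.9 m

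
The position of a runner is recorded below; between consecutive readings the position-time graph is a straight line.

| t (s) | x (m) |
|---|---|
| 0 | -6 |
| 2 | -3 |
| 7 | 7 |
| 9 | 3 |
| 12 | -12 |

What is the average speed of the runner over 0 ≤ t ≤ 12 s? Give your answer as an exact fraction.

8/3 m/s

Average speed = (total path length)/(elapsed time); on a piecewise-linear x-t graph the path length is Σ|Δx|.
0–2 s: |Δx| = |-3 − -6| = 3 m
2–7 s: |Δx| = |7 − -3| = 10 m
7–9 s: |Δx| = |3 − 7| = 4 m
9–12 s: |Δx| = |-12 − 3| = 15 m
Total path = 32 m; average speed = 32/12 = 8/3 m/s.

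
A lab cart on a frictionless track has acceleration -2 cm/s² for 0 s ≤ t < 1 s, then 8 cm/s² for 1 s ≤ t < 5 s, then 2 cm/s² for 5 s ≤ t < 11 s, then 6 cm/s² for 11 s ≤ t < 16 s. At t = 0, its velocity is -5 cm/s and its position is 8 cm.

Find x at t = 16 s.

484 cm

On each constant-a segment, Δv = aΔt and Δx = v₀Δt + ½aΔt²; chain segment to segment.
0–1 s: v starts -5 cm/s; Δx = -5·1 + ½·-2·1² = -6 cm; v ends -7 cm/s.
1–5 s: v starts -7 cm/s; Δx = -7·4 + ½·8·4² = 36 cm; v ends 25 cm/s.
5–11 s: v starts 25 cm/s; Δx = 25·6 + ½·2·6² = 186 cm; v ends 37 cm/s.
11–16 s: v starts 37 cm/s; Δx = 37·5 + ½·6·5² = 260 cm; v ends 67 cm/s.
x(16) = 8 + Σ Δx = 484 cm.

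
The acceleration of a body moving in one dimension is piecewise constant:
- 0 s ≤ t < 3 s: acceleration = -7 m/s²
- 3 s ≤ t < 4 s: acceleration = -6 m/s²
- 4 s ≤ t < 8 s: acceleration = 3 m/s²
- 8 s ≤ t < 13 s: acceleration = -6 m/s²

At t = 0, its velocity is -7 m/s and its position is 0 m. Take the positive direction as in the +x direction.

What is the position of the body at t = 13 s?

On each constant-a segment, Δv = aΔt and Δx = v₀Δt + ½aΔt²; chain segment to segment.
0–3 s: v starts -7 m/s; Δx = -7·3 + ½·-7·3² = -52.5 m; v ends -28 m/s.
3–4 s: v starts -28 m/s; Δx = -28·1 + ½·-6·1² = -31 m; v ends -34 m/s.
4–8 s: v starts -34 m/s; Δx = -34·4 + ½·3·4² = -112 m; v ends -22 m/s.
8–13 s: v starts -22 m/s; Δx = -22·5 + ½·-6·5² = -185 m; v ends -52 m/s.
x(13) = 0 + Σ Δx = -380.5 m.

-380.5 m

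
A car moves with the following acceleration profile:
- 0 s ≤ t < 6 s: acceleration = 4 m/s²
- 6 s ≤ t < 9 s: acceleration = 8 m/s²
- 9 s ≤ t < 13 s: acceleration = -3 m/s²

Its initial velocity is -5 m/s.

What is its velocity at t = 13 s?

31 m/s

Δv equals the area under the a-t graph; then v = v₀ + Δv.
0–6 s: 4 × 6 = 24 m/s
6–9 s: 8 × 3 = 24 m/s
9–13 s: -3 × 4 = -12 m/s
Δv = 36 m/s, so v(13) = -5 + (36) = 31 m/s.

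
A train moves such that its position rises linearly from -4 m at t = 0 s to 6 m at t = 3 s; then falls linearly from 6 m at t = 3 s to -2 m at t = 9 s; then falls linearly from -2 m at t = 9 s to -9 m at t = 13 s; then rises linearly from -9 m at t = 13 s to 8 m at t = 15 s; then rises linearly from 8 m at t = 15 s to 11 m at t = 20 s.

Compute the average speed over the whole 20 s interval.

2.25 m/s

Average speed = (total path length)/(elapsed time); on a piecewise-linear x-t graph the path length is Σ|Δx|.
0–3 s: |Δx| = |6 − -4| = 10 m
3–9 s: |Δx| = |-2 − 6| = 8 m
9–13 s: |Δx| = |-9 − -2| = 7 m
13–15 s: |Δx| = |8 − -9| = 17 m
15–20 s: |Δx| = |11 − 8| = 3 m
Total path = 45 m; average speed = 45/20 = 2.25 m/s.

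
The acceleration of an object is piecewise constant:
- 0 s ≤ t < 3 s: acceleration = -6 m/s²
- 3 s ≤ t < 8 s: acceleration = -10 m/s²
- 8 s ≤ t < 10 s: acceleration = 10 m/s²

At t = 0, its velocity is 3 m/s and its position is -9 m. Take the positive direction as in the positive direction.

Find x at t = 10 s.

On each constant-a segment, Δv = aΔt and Δx = v₀Δt + ½aΔt²; chain segment to segment.
0–3 s: v starts 3 m/s; Δx = 3·3 + ½·-6·3² = -18 m; v ends -15 m/s.
3–8 s: v starts -15 m/s; Δx = -15·5 + ½·-10·5² = -200 m; v ends -65 m/s.
8–10 s: v starts -65 m/s; Δx = -65·2 + ½·10·2² = -110 m; v ends -45 m/s.
x(10) = -9 + Σ Δx = -337 m.

-337 m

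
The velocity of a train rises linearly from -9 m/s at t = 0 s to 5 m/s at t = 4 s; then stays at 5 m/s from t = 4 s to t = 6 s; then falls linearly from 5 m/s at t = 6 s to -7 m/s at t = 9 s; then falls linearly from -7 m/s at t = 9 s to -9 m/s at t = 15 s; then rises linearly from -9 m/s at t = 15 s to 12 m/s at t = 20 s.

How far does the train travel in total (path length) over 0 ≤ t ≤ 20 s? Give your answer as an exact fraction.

Total distance travelled is ∫|v| dt — sum the magnitudes of each area piece.
0–4 s: v = 0 at t = 18/7 s; triangle areas 81/7 + 25/7 = 106/7 m
4–6 s: |5| × 2 = 10 m
6–9 s: v = 0 at t = 7.25 s; triangle areas 3.125 + 6.125 = 9.25 m
9–15 s: |½(-7 + -9)(6)| = 48 m
15–20 s: v = 0 at t = 120/7 s; triangle areas 135/14 + 120/7 = 375/14 m
Total distance = 3057/28 m

3057/28 m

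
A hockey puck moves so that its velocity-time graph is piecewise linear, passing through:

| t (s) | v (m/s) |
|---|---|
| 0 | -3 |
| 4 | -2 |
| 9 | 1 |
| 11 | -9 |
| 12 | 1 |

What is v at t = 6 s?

On 4–9 s the graph is linear from -2 to 1 m/s: v(6) = -2 + (1 − -2)·(6 − 4)/(9 − 4) = -0.8 m/s.

-0.8 m/s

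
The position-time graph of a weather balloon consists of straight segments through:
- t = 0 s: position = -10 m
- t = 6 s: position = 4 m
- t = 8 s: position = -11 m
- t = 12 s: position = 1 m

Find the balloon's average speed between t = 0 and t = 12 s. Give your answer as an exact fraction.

Average speed = (total path length)/(elapsed time); on a piecewise-linear x-t graph the path length is Σ|Δx|.
0–6 s: |Δx| = |4 − -10| = 14 m
6–8 s: |Δx| = |-11 − 4| = 15 m
8–12 s: |Δx| = |1 − -11| = 12 m
Total path = 41 m; average speed = 41/12 = 41/12 m/s.

41/12 m/s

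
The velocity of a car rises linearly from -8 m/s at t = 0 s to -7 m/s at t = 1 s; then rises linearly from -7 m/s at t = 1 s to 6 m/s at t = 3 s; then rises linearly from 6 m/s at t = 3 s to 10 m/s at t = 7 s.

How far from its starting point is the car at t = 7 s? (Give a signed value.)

Net displacement equals the area under the velocity-time graph (areas below the axis count negative).
0–1 s: ½(-8 + -7)(1) = -7.5 m
1–3 s: ½(-7 + 6)(2) = -1 m
3–7 s: ½(6 + 10)(4) = 32 m
Net displacement = 23.5 m

23.5 m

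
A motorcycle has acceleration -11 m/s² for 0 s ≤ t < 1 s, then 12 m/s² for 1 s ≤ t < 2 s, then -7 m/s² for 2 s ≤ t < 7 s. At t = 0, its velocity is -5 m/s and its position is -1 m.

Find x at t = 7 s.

-129 m

On each constant-a segment, Δv = aΔt and Δx = v₀Δt + ½aΔt²; chain segment to segment.
0–1 s: v starts -5 m/s; Δx = -5·1 + ½·-11·1² = -10.5 m; v ends -16 m/s.
1–2 s: v starts -16 m/s; Δx = -16·1 + ½·12·1² = -10 m; v ends -4 m/s.
2–7 s: v starts -4 m/s; Δx = -4·5 + ½·-7·5² = -107.5 m; v ends -39 m/s.
x(7) = -1 + Σ Δx = -129 m.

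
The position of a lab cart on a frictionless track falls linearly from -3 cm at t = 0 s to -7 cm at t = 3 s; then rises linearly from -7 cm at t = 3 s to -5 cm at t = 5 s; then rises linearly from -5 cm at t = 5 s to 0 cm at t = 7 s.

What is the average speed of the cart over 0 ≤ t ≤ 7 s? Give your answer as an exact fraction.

Average speed = (total path length)/(elapsed time); on a piecewise-linear x-t graph the path length is Σ|Δx|.
0–3 s: |Δx| = |-7 − -3| = 4 cm
3–5 s: |Δx| = |-5 − -7| = 2 cm
5–7 s: |Δx| = |0 − -5| = 5 cm
Total path = 11 cm; average speed = 11/7 = 11/7 cm/s.

11/7 cm/s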